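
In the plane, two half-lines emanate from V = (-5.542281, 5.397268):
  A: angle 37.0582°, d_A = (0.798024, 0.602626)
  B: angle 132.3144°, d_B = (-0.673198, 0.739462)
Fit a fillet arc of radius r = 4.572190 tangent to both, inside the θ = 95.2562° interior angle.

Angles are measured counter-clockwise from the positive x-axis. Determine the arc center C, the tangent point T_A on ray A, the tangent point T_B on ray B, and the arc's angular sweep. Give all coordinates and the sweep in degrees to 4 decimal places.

bisector direction at 84.6863° = (0.092609,0.995703)
center distance |VC| = r/sin(θ/2) = 4.572190/sin(47.6281°) = 6.188788
C = V + |VC|·bis = (-4.9691,11.5595)
T_A = V + ((C−V)·d_A)·d_A = V + 4.1709·d_A = (-2.2138,7.9107)
T_B = V + ((C−V)·d_B)·d_B = V + 4.1709·d_B = (-8.3501,8.4815)
sweep = 180° − θ = 84.7438°

center=(-4.9691,11.5595) T_A=(-2.2138,7.9107) T_B=(-8.3501,8.4815) sweep=84.7438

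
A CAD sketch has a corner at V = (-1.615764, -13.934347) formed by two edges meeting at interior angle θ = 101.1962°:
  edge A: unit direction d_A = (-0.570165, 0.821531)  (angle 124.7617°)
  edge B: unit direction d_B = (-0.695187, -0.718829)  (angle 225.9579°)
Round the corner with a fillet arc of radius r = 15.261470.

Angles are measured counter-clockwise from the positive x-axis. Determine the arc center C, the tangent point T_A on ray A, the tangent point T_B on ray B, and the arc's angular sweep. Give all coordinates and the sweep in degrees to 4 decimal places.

center=(-21.3015,-12.3366) T_A=(-8.7638,-3.6350) T_B=(-10.3312,-22.9461) sweep=78.8038

bisector direction at 175.3598° = (-0.996722,0.080898)
center distance |VC| = r/sin(θ/2) = 15.261470/sin(50.5981°) = 19.750515
C = V + |VC|·bis = (-21.3015,-12.3366)
T_A = V + ((C−V)·d_A)·d_A = V + 12.5368·d_A = (-8.7638,-3.6350)
T_B = V + ((C−V)·d_B)·d_B = V + 12.5368·d_B = (-10.3312,-22.9461)
sweep = 180° − θ = 78.8038°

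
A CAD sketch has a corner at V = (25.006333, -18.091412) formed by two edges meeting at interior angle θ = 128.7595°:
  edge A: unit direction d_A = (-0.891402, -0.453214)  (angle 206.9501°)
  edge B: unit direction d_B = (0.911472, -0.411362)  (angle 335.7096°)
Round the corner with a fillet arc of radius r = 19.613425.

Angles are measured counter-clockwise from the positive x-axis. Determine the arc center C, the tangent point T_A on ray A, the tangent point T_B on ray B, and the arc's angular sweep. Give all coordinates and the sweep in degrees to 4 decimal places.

center=(25.5112,-39.8376) T_A=(16.6221,-22.3542) T_B=(33.5794,-21.9606) sweep=51.2405

bisector direction at 271.3298° = (0.023208,-0.999731)
center distance |VC| = r/sin(θ/2) = 19.613425/sin(64.3798°) = 21.752096
C = V + |VC|·bis = (25.5112,-39.8376)
T_A = V + ((C−V)·d_A)·d_A = V + 9.4057·d_A = (16.6221,-22.3542)
T_B = V + ((C−V)·d_B)·d_B = V + 9.4057·d_B = (33.5794,-21.9606)
sweep = 180° − θ = 51.2405°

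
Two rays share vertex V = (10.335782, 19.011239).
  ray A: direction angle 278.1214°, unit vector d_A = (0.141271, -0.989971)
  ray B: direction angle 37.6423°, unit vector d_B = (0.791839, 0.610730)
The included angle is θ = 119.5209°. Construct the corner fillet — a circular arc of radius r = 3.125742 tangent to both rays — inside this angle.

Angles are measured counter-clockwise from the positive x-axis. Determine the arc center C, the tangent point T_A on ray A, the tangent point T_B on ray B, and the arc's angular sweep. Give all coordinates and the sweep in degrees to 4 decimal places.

bisector direction at 337.8818° = (0.926409,-0.376518)
center distance |VC| = r/sin(θ/2) = 3.125742/sin(59.7604°) = 3.618061
C = V + |VC|·bis = (13.6876,17.6490)
T_A = V + ((C−V)·d_A)·d_A = V + 1.8221·d_A = (10.5932,17.2074)
T_B = V + ((C−V)·d_B)·d_B = V + 1.8221·d_B = (11.7786,20.1241)
sweep = 180° − θ = 60.4791°

center=(13.6876,17.6490) T_A=(10.5932,17.2074) T_B=(11.7786,20.1241) sweep=60.4791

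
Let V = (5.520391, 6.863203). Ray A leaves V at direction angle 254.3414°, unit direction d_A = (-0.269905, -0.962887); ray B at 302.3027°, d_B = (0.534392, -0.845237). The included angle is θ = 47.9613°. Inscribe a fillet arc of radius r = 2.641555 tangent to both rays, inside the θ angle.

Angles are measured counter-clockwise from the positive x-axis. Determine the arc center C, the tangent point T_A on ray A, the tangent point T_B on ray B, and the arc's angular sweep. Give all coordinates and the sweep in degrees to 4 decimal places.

center=(6.4611,0.4322) T_A=(3.9176,1.1452) T_B=(8.6938,1.8438) sweep=132.0387

bisector direction at 278.3220° = (0.144737,-0.989470)
center distance |VC| = r/sin(θ/2) = 2.641555/sin(23.9807°) = 6.499440
C = V + |VC|·bis = (6.4611,0.4322)
T_A = V + ((C−V)·d_A)·d_A = V + 5.9384·d_A = (3.9176,1.1452)
T_B = V + ((C−V)·d_B)·d_B = V + 5.9384·d_B = (8.6938,1.8438)
sweep = 180° − θ = 132.0387°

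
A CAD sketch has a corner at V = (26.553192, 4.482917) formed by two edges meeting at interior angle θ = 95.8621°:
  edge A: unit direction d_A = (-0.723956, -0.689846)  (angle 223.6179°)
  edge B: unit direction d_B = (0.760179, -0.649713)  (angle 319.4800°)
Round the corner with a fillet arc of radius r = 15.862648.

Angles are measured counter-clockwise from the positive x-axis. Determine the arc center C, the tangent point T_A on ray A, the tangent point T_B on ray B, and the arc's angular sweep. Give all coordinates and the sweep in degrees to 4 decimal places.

center=(27.1308,-16.8777) T_A=(16.1880,-5.3939) T_B=(37.4370,-4.8193) sweep=84.1379

bisector direction at 271.5490° = (0.027031,-0.999635)
center distance |VC| = r/sin(θ/2) = 15.862648/sin(47.9310°) = 21.368468
C = V + |VC|·bis = (27.1308,-16.8777)
T_A = V + ((C−V)·d_A)·d_A = V + 14.3174·d_A = (16.1880,-5.3939)
T_B = V + ((C−V)·d_B)·d_B = V + 14.3174·d_B = (37.4370,-4.8193)
sweep = 180° − θ = 84.1379°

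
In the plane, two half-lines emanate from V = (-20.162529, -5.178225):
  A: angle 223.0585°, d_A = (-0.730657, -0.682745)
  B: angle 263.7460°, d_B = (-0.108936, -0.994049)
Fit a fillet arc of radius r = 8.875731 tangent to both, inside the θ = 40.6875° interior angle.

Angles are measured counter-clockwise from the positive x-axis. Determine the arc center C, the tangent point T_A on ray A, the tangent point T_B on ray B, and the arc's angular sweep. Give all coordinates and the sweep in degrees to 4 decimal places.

bisector direction at 243.4023° = (-0.447724,-0.894172)
center distance |VC| = r/sin(θ/2) = 8.875731/sin(20.3438°) = 25.530526
C = V + |VC|·bis = (-31.5932,-28.0069)
T_A = V + ((C−V)·d_A)·d_A = V + 23.9380·d_A = (-37.6530,-21.5218)
T_B = V + ((C−V)·d_B)·d_B = V + 23.9380·d_B = (-22.7702,-28.9738)
sweep = 180° − θ = 139.3125°

center=(-31.5932,-28.0069) T_A=(-37.6530,-21.5218) T_B=(-22.7702,-28.9738) sweep=139.3125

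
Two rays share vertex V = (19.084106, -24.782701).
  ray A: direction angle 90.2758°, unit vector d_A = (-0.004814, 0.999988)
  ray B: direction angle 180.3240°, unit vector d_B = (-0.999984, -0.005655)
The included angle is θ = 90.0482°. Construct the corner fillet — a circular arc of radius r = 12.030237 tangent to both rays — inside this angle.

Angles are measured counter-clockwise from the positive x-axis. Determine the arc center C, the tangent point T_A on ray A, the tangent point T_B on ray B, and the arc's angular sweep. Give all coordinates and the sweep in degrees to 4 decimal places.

bisector direction at 135.2999° = (-0.710798,0.703396)
center distance |VC| = r/sin(θ/2) = 12.030237/sin(45.0241°) = 17.006173
C = V + |VC|·bis = (6.9961,-12.8206)
T_A = V + ((C−V)·d_A)·d_A = V + 12.0201·d_A = (19.0262,-12.7627)
T_B = V + ((C−V)·d_B)·d_B = V + 12.0201·d_B = (7.0642,-24.8507)
sweep = 180° − θ = 89.9518°

center=(6.9961,-12.8206) T_A=(19.0262,-12.7627) T_B=(7.0642,-24.8507) sweep=89.9518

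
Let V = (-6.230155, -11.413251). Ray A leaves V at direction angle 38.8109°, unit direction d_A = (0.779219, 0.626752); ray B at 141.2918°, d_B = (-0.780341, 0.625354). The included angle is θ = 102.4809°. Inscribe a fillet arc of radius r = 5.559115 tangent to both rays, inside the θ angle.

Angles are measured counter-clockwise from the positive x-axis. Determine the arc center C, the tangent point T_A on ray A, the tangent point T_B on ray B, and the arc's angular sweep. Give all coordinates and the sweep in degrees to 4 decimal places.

center=(-6.2365,-4.2842) T_A=(-2.7524,-8.6159) T_B=(-9.7130,-8.6222) sweep=77.5191

bisector direction at 90.0513° = (-0.000896,1.000000)
center distance |VC| = r/sin(θ/2) = 5.559115/sin(51.2405°) = 7.129080
C = V + |VC|·bis = (-6.2365,-4.2842)
T_A = V + ((C−V)·d_A)·d_A = V + 4.4632·d_A = (-2.7524,-8.6159)
T_B = V + ((C−V)·d_B)·d_B = V + 4.4632·d_B = (-9.7130,-8.6222)
sweep = 180° − θ = 77.5191°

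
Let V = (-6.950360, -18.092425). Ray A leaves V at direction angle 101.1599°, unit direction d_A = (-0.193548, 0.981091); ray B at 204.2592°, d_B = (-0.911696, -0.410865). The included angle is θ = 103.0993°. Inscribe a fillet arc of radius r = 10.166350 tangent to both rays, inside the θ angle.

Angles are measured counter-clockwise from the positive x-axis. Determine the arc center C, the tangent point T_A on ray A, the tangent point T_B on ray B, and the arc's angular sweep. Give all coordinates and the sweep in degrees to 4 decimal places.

bisector direction at 152.7096° = (-0.888694,0.458501)
center distance |VC| = r/sin(θ/2) = 10.166350/sin(51.5496°) = 12.981402
C = V + |VC|·bis = (-18.4868,-12.1404)
T_A = V + ((C−V)·d_A)·d_A = V + 8.0723·d_A = (-8.5127,-10.1728)
T_B = V + ((C−V)·d_B)·d_B = V + 8.0723·d_B = (-14.3098,-21.4091)
sweep = 180° − θ = 76.9007°

center=(-18.4868,-12.1404) T_A=(-8.5127,-10.1728) T_B=(-14.3098,-21.4091) sweep=76.9007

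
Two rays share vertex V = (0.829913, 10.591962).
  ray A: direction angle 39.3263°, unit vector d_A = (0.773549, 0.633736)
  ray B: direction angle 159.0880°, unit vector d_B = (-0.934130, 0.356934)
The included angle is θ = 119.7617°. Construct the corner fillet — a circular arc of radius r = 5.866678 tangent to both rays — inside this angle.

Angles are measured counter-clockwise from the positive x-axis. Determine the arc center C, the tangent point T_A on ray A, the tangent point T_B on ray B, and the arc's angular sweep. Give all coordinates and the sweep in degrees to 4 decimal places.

center=(-0.2553,17.2870) T_A=(3.4626,12.7488) T_B=(-2.3493,11.8068) sweep=60.2383

bisector direction at 99.2072° = (-0.160004,0.987116)
center distance |VC| = r/sin(θ/2) = 5.866678/sin(59.8809°) = 6.782414
C = V + |VC|·bis = (-0.2553,17.2870)
T_A = V + ((C−V)·d_A)·d_A = V + 3.4034·d_A = (3.4626,12.7488)
T_B = V + ((C−V)·d_B)·d_B = V + 3.4034·d_B = (-2.3493,11.8068)
sweep = 180° − θ = 60.2383°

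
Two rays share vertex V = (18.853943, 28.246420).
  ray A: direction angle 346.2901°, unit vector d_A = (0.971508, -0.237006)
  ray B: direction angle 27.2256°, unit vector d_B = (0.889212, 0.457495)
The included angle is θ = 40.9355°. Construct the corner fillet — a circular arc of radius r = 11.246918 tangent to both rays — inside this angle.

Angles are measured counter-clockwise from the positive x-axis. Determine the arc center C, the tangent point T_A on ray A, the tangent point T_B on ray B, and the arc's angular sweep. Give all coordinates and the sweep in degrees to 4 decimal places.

bisector direction at 6.7579° = (0.993052,0.117673)
center distance |VC| = r/sin(θ/2) = 11.246918/sin(20.4677°) = 32.163449
C = V + |VC|·bis = (50.7939,32.0312)
T_A = V + ((C−V)·d_A)·d_A = V + 30.1329·d_A = (48.1283,21.1047)
T_B = V + ((C−V)·d_B)·d_B = V + 30.1329·d_B = (45.6485,42.0321)
sweep = 180° − θ = 139.0645°

center=(50.7939,32.0312) T_A=(48.1283,21.1047) T_B=(45.6485,42.0321) sweep=139.0645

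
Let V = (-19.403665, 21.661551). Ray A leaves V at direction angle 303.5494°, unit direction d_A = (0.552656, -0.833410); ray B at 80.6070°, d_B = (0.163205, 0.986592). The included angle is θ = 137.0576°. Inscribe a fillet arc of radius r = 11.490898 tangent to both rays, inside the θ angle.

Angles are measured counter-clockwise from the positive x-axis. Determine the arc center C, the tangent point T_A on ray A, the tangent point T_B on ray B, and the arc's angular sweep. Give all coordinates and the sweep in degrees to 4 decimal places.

bisector direction at 12.0782° = (0.977863,0.209247)
center distance |VC| = r/sin(θ/2) = 11.490898/sin(68.5288°) = 12.347816
C = V + |VC|·bis = (-7.3292,24.2453)
T_A = V + ((C−V)·d_A)·d_A = V + 4.5197·d_A = (-16.9058,17.8948)
T_B = V + ((C−V)·d_B)·d_B = V + 4.5197·d_B = (-18.6660,26.1207)
sweep = 180° − θ = 42.9424°

center=(-7.3292,24.2453) T_A=(-16.9058,17.8948) T_B=(-18.6660,26.1207) sweep=42.9424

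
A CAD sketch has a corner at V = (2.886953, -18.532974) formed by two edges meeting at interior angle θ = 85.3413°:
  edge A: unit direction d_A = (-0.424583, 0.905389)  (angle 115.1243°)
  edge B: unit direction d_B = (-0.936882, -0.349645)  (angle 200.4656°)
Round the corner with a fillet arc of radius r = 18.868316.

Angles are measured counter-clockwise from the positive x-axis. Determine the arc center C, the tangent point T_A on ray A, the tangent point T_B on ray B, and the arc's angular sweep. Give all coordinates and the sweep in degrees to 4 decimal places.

bisector direction at 157.7950° = (-0.925837,0.377922)
center distance |VC| = r/sin(θ/2) = 18.868316/sin(42.6707°) = 27.838280
C = V + |VC|·bis = (-22.8868,-8.0123)
T_A = V + ((C−V)·d_A)·d_A = V + 20.4684·d_A = (-5.8036,-0.0011)
T_B = V + ((C−V)·d_B)·d_B = V + 20.4684·d_B = (-16.2896,-25.6897)
sweep = 180° − θ = 94.6587°

center=(-22.8868,-8.0123) T_A=(-5.8036,-0.0011) T_B=(-16.2896,-25.6897) sweep=94.6587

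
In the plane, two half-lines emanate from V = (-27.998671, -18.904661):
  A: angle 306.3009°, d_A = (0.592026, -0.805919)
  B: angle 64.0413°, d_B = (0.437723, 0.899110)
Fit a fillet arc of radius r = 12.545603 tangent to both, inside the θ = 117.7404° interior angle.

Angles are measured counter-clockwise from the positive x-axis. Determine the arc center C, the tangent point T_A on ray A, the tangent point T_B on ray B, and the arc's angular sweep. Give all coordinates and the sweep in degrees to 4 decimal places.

bisector direction at 5.1711° = (0.995930,0.090130)
center distance |VC| = r/sin(θ/2) = 12.545603/sin(58.8702°) = 14.656107
C = V + |VC|·bis = (-13.4022,-17.5837)
T_A = V + ((C−V)·d_A)·d_A = V + 7.5769·d_A = (-23.5130,-25.0110)
T_B = V + ((C−V)·d_B)·d_B = V + 7.5769·d_B = (-24.6821,-12.0922)
sweep = 180° − θ = 62.2596°

center=(-13.4022,-17.5837) T_A=(-23.5130,-25.0110) T_B=(-24.6821,-12.0922) sweep=62.2596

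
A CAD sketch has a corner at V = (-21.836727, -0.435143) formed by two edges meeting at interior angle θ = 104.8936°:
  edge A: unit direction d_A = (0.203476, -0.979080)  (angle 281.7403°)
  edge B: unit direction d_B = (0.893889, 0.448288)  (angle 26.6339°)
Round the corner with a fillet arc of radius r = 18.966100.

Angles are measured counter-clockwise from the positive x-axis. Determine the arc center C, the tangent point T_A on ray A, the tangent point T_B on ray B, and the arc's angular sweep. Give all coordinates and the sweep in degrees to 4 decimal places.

bisector direction at 334.1871° = (0.900221,-0.435434)
center distance |VC| = r/sin(θ/2) = 18.966100/sin(52.4468°) = 23.923301
C = V + |VC|·bis = (-0.3005,-10.8522)
T_A = V + ((C−V)·d_A)·d_A = V + 14.5812·d_A = (-18.8698,-14.7113)
T_B = V + ((C−V)·d_B)·d_B = V + 14.5812·d_B = (-8.8028,6.1014)
sweep = 180° − θ = 75.1064°

center=(-0.3005,-10.8522) T_A=(-18.8698,-14.7113) T_B=(-8.8028,6.1014) sweep=75.1064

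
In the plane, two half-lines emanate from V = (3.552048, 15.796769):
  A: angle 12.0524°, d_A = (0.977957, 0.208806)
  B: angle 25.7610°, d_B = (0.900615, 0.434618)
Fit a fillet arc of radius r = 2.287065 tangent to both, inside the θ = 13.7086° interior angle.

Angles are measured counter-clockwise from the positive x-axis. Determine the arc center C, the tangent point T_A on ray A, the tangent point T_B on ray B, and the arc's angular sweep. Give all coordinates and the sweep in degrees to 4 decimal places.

center=(21.6816,22.0063) T_A=(22.1592,19.7696) T_B=(20.6876,24.0660) sweep=166.2914

bisector direction at 18.9067° = (0.946047,0.324028)
center distance |VC| = r/sin(θ/2) = 2.287065/sin(6.8543°) = 19.163482
C = V + |VC|·bis = (21.6816,22.0063)
T_A = V + ((C−V)·d_A)·d_A = V + 19.0265·d_A = (22.1592,19.7696)
T_B = V + ((C−V)·d_B)·d_B = V + 19.0265·d_B = (20.6876,24.0660)
sweep = 180° − θ = 166.2914°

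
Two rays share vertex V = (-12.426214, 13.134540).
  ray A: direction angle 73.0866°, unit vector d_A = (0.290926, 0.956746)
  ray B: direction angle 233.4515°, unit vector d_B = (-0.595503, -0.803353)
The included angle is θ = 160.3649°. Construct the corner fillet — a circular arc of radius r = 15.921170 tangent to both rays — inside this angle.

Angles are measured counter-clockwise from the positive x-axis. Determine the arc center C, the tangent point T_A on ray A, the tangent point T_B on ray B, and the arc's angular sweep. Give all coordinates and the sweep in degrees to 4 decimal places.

center=(-26.8572,20.4023) T_A=(-11.6247,15.7705) T_B=(-14.0669,10.9212) sweep=19.6351

bisector direction at 153.2690° = (-0.893129,0.449802)
center distance |VC| = r/sin(θ/2) = 15.921170/sin(80.1825°) = 16.157789
C = V + |VC|·bis = (-26.8572,20.4023)
T_A = V + ((C−V)·d_A)·d_A = V + 2.7551·d_A = (-11.6247,15.7705)
T_B = V + ((C−V)·d_B)·d_B = V + 2.7551·d_B = (-14.0669,10.9212)
sweep = 180° − θ = 19.6351°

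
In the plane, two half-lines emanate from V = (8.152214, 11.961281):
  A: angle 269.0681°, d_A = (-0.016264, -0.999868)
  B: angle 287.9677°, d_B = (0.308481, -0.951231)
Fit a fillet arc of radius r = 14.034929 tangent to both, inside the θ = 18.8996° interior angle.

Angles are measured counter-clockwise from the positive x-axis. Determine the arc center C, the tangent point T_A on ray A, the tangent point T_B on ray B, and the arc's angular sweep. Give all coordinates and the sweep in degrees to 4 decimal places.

center=(20.8139,-72.5790) T_A=(6.7808,-72.3508) T_B=(34.1643,-68.2495) sweep=161.1004

bisector direction at 278.5179° = (0.148118,-0.988970)
center distance |VC| = r/sin(θ/2) = 14.034929/sin(9.4498°) = 85.483238
C = V + |VC|·bis = (20.8139,-72.5790)
T_A = V + ((C−V)·d_A)·d_A = V + 84.3232·d_A = (6.7808,-72.3508)
T_B = V + ((C−V)·d_B)·d_B = V + 84.3232·d_B = (34.1643,-68.2495)
sweep = 180° − θ = 161.1004°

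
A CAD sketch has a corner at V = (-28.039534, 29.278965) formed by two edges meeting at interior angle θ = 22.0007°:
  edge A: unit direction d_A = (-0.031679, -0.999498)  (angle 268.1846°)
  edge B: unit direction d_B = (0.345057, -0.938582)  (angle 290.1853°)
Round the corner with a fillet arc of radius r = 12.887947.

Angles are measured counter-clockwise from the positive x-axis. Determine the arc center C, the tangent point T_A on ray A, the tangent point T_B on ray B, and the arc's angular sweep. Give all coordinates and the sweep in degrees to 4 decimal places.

bisector direction at 279.1849° = (0.159622,-0.987178)
center distance |VC| = r/sin(θ/2) = 12.887947/sin(11.0003°) = 67.541585
C = V + |VC|·bis = (-17.2584,-37.3966)
T_A = V + ((C−V)·d_A)·d_A = V + 66.3006·d_A = (-30.1399,-36.9883)
T_B = V + ((C−V)·d_B)·d_B = V + 66.3006·d_B = (-5.1620,-32.9495)
sweep = 180° − θ = 157.9993°

center=(-17.2584,-37.3966) T_A=(-30.1399,-36.9883) T_B=(-5.1620,-32.9495) sweep=157.9993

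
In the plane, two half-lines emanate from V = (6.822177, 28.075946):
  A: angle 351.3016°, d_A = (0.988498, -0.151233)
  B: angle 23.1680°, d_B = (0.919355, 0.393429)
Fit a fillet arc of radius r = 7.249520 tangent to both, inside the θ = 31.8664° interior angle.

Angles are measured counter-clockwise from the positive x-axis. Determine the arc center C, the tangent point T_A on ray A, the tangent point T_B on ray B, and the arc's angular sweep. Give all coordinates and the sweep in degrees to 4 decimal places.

center=(33.0203,31.4017) T_A=(31.9239,24.2356) T_B=(30.1681,38.0666) sweep=148.1336

bisector direction at 7.2348° = (0.992038,0.125936)
center distance |VC| = r/sin(θ/2) = 7.249520/sin(15.9332°) = 26.408326
C = V + |VC|·bis = (33.0203,31.4017)
T_A = V + ((C−V)·d_A)·d_A = V + 25.3938·d_A = (31.9239,24.2356)
T_B = V + ((C−V)·d_B)·d_B = V + 25.3938·d_B = (30.1681,38.0666)
sweep = 180° − θ = 148.1336°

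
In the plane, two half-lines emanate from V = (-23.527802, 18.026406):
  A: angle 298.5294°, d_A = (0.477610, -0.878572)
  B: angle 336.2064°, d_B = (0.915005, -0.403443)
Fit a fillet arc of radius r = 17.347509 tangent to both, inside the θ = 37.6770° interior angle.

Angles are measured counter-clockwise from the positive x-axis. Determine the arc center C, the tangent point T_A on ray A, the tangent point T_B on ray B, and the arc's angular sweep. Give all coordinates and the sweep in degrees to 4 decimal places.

bisector direction at 317.3679° = (0.735718,-0.677288)
center distance |VC| = r/sin(θ/2) = 17.347509/sin(18.8385°) = 53.723804
C = V + |VC|·bis = (15.9978,-18.3601)
T_A = V + ((C−V)·d_A)·d_A = V + 50.8460·d_A = (0.7567,-26.6454)
T_B = V + ((C−V)·d_B)·d_B = V + 50.8460·d_B = (22.9965,-2.4870)
sweep = 180° − θ = 142.3230°

center=(15.9978,-18.3601) T_A=(0.7567,-26.6454) T_B=(22.9965,-2.4870) sweep=142.3230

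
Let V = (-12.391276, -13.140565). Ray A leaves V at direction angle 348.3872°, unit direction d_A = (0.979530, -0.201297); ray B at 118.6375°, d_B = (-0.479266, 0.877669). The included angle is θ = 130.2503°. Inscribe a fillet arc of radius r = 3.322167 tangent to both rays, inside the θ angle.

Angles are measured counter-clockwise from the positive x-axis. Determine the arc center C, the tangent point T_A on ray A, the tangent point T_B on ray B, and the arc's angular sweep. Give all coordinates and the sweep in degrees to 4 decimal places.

bisector direction at 53.5124° = (0.594650,0.803985)
center distance |VC| = r/sin(θ/2) = 3.322167/sin(65.1252°) = 3.661885
C = V + |VC|·bis = (-10.2137,-10.1965)
T_A = V + ((C−V)·d_A)·d_A = V + 1.5403·d_A = (-10.8825,-13.4506)
T_B = V + ((C−V)·d_B)·d_B = V + 1.5403·d_B = (-13.1295,-11.7887)
sweep = 180° − θ = 49.7497°

center=(-10.2137,-10.1965) T_A=(-10.8825,-13.4506) T_B=(-13.1295,-11.7887) sweep=49.7497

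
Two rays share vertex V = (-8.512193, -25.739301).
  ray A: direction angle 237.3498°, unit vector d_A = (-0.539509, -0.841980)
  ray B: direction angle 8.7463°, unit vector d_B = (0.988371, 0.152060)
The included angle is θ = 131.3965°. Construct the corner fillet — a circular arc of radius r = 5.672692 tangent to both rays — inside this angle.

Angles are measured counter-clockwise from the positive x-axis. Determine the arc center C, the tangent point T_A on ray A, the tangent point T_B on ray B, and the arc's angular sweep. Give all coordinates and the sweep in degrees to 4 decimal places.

bisector direction at 303.0480° = (0.545342,-0.838214)
center distance |VC| = r/sin(θ/2) = 5.672692/sin(65.6983°) = 6.224215
C = V + |VC|·bis = (-5.1179,-30.9565)
T_A = V + ((C−V)·d_A)·d_A = V + 2.5615·d_A = (-9.8942,-27.8961)
T_B = V + ((C−V)·d_B)·d_B = V + 2.5615·d_B = (-5.9805,-25.3498)
sweep = 180° − θ = 48.6035°

center=(-5.1179,-30.9565) T_A=(-9.8942,-27.8961) T_B=(-5.9805,-25.3498) sweep=48.6035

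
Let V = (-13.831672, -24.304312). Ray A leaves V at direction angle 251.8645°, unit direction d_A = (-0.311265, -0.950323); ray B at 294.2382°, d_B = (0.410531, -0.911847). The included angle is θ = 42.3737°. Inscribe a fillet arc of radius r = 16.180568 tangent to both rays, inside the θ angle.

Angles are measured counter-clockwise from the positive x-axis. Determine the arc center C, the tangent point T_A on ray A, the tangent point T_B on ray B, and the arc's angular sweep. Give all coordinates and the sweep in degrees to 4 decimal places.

center=(-11.4485,-69.0114) T_A=(-26.8253,-63.9750) T_B=(3.3057,-62.3688) sweep=137.6263

bisector direction at 273.0514° = (0.053231,-0.998582)
center distance |VC| = r/sin(θ/2) = 16.180568/sin(21.1868°) = 44.770598
C = V + |VC|·bis = (-11.4485,-69.0114)
T_A = V + ((C−V)·d_A)·d_A = V + 41.7444·d_A = (-26.8253,-63.9750)
T_B = V + ((C−V)·d_B)·d_B = V + 41.7444·d_B = (3.3057,-62.3688)
sweep = 180° − θ = 137.6263°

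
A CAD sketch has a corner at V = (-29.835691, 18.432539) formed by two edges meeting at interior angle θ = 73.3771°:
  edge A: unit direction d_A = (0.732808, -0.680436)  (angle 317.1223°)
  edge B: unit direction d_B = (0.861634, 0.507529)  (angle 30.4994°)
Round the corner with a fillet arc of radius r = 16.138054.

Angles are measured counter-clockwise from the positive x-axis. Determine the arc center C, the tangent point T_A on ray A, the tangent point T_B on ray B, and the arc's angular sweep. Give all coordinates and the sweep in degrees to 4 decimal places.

center=(-2.9822,15.5205) T_A=(-13.9632,3.6944) T_B=(-11.1728,29.4256) sweep=106.6229

bisector direction at 353.8108° = (0.994171,-0.107811)
center distance |VC| = r/sin(θ/2) = 16.138054/sin(36.6885°) = 27.010882
C = V + |VC|·bis = (-2.9822,15.5205)
T_A = V + ((C−V)·d_A)·d_A = V + 21.6599·d_A = (-13.9632,3.6944)
T_B = V + ((C−V)·d_B)·d_B = V + 21.6599·d_B = (-11.1728,29.4256)
sweep = 180° − θ = 106.6229°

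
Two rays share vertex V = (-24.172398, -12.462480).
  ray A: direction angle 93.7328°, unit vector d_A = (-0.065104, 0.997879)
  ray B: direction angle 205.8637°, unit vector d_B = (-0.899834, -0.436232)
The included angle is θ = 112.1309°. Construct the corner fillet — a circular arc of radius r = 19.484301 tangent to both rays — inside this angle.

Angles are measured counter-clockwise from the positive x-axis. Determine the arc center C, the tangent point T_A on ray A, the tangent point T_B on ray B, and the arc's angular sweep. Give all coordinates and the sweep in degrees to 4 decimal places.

bisector direction at 149.7982° = (-0.864259,0.503046)
center distance |VC| = r/sin(θ/2) = 19.484301/sin(56.0654°) = 23.484234
C = V + |VC|·bis = (-44.4689,-0.6488)
T_A = V + ((C−V)·d_A)·d_A = V + 13.1100·d_A = (-25.0259,0.6197)
T_B = V + ((C−V)·d_B)·d_B = V + 13.1100·d_B = (-35.9692,-18.1815)
sweep = 180° − θ = 67.8691°

center=(-44.4689,-0.6488) T_A=(-25.0259,0.6197) T_B=(-35.9692,-18.1815) sweep=67.8691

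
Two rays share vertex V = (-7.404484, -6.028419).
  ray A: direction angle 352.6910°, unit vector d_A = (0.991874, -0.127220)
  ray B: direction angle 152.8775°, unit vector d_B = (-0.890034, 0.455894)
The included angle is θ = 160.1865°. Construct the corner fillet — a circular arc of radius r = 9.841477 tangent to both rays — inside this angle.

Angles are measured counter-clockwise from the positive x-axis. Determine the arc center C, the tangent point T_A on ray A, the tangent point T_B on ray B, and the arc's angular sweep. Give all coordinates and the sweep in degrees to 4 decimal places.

bisector direction at 72.7842° = (0.295971,0.955197)
center distance |VC| = r/sin(θ/2) = 9.841477/sin(80.0932°) = 9.990444
C = V + |VC|·bis = (-4.4476,3.5144)
T_A = V + ((C−V)·d_A)·d_A = V + 1.7188·d_A = (-5.6996,-6.2471)
T_B = V + ((C−V)·d_B)·d_B = V + 1.7188·d_B = (-8.9343,-5.2448)
sweep = 180° − θ = 19.8135°

center=(-4.4476,3.5144) T_A=(-5.6996,-6.2471) T_B=(-8.9343,-5.2448) sweep=19.8135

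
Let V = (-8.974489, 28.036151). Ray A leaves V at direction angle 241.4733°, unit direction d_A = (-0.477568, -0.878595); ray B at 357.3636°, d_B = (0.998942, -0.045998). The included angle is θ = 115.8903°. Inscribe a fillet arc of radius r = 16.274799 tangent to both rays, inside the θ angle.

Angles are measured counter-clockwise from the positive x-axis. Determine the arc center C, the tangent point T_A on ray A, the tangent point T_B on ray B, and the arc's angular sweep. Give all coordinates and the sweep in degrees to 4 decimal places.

bisector direction at 299.4185° = (0.491184,-0.871056)
center distance |VC| = r/sin(θ/2) = 16.274799/sin(57.9451°) = 19.202387
C = V + |VC|·bis = (0.4574,11.3098)
T_A = V + ((C−V)·d_A)·d_A = V + 10.1913·d_A = (-13.8415,19.0821)
T_B = V + ((C−V)·d_B)·d_B = V + 10.1913·d_B = (1.2060,27.5674)
sweep = 180° − θ = 64.1097°

center=(0.4574,11.3098) T_A=(-13.8415,19.0821) T_B=(1.2060,27.5674) sweep=64.1097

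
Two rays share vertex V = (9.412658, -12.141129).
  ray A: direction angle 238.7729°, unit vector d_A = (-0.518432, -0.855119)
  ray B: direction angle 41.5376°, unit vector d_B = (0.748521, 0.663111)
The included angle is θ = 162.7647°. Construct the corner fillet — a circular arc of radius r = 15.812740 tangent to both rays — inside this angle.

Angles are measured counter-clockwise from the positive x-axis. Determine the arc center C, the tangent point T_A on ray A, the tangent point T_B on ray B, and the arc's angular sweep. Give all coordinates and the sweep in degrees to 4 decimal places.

center=(21.6920,-22.3882) T_A=(8.1703,-14.1904) T_B=(11.2064,-10.5520) sweep=17.2353

bisector direction at 320.1552° = (0.767783,-0.640710)
center distance |VC| = r/sin(θ/2) = 15.812740/sin(81.3824°) = 15.993300
C = V + |VC|·bis = (21.6920,-22.3882)
T_A = V + ((C−V)·d_A)·d_A = V + 2.3964·d_A = (8.1703,-14.1904)
T_B = V + ((C−V)·d_B)·d_B = V + 2.3964·d_B = (11.2064,-10.5520)
sweep = 180° − θ = 17.2353°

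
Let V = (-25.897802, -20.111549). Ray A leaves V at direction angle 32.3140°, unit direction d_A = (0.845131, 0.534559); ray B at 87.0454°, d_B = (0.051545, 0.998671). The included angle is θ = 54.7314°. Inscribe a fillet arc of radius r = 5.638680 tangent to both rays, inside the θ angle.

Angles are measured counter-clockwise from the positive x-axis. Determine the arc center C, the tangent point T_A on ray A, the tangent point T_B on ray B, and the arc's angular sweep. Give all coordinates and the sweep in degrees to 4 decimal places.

center=(-19.7051,-9.5226) T_A=(-16.6909,-14.2880) T_B=(-25.3363,-9.2320) sweep=125.2686

bisector direction at 59.6797° = (0.504833,0.863217)
center distance |VC| = r/sin(θ/2) = 5.638680/sin(27.3657°) = 12.266848
C = V + |VC|·bis = (-19.7051,-9.5226)
T_A = V + ((C−V)·d_A)·d_A = V + 10.8941·d_A = (-16.6909,-14.2880)
T_B = V + ((C−V)·d_B)·d_B = V + 10.8941·d_B = (-25.3363,-9.2320)
sweep = 180° − θ = 125.2686°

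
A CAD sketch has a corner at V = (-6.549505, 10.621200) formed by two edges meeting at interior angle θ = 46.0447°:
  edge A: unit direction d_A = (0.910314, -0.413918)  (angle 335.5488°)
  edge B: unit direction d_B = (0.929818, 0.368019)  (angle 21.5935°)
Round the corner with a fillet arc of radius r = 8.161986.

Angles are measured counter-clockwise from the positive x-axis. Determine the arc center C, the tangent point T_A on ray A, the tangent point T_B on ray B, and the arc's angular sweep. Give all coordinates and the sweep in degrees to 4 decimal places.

center=(14.3138,10.1008) T_A=(10.9354,2.6708) T_B=(11.3101,17.6900) sweep=133.9553

bisector direction at 358.5712° = (0.999689,-0.024936)
center distance |VC| = r/sin(θ/2) = 8.161986/sin(23.0223°) = 20.869832
C = V + |VC|·bis = (14.3138,10.1008)
T_A = V + ((C−V)·d_A)·d_A = V + 19.2076·d_A = (10.9354,2.6708)
T_B = V + ((C−V)·d_B)·d_B = V + 19.2076·d_B = (11.3101,17.6900)
sweep = 180° − θ = 133.9553°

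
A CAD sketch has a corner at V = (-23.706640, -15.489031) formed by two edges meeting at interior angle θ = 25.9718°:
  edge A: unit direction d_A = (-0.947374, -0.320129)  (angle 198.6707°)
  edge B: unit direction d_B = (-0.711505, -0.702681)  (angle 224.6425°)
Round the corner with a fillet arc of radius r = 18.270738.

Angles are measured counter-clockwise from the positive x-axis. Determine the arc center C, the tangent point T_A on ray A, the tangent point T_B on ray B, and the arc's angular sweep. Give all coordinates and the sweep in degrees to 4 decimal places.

center=(-92.9164,-58.1615) T_A=(-98.7654,-40.8522) T_B=(-80.0779,-71.1612) sweep=154.0282

bisector direction at 211.6566° = (-0.851209,-0.524827)
center distance |VC| = r/sin(θ/2) = 18.270738/sin(12.9859°) = 81.307620
C = V + |VC|·bis = (-92.9164,-58.1615)
T_A = V + ((C−V)·d_A)·d_A = V + 79.2282·d_A = (-98.7654,-40.8522)
T_B = V + ((C−V)·d_B)·d_B = V + 79.2282·d_B = (-80.0779,-71.1612)
sweep = 180° − θ = 154.0282°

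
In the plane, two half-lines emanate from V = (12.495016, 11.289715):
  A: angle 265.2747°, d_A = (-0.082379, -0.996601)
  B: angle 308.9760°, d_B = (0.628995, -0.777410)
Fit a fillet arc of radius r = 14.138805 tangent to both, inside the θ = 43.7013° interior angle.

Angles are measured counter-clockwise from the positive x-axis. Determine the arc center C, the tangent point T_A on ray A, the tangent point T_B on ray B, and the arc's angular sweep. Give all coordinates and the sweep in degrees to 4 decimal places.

center=(23.6812,-25.0143) T_A=(9.5904,-23.8495) T_B=(34.6728,-16.1210) sweep=136.2987

bisector direction at 287.1253° = (0.294463,-0.955663)
center distance |VC| = r/sin(θ/2) = 14.138805/sin(21.8507°) = 37.988293
C = V + |VC|·bis = (23.6812,-25.0143)
T_A = V + ((C−V)·d_A)·d_A = V + 35.2591·d_A = (9.5904,-23.8495)
T_B = V + ((C−V)·d_B)·d_B = V + 35.2591·d_B = (34.6728,-16.1210)
sweep = 180° − θ = 136.2987°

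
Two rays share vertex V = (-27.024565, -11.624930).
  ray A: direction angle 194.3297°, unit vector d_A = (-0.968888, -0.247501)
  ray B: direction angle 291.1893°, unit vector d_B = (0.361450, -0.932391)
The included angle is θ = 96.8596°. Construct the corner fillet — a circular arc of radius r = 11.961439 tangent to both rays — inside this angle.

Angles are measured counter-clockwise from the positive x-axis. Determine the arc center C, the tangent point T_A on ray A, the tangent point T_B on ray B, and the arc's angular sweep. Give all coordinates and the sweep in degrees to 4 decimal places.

center=(-34.3428,-25.8399) T_A=(-37.3032,-14.2506) T_B=(-23.1900,-21.5164) sweep=83.1404

bisector direction at 242.7595° = (-0.457727,-0.889093)
center distance |VC| = r/sin(θ/2) = 11.961439/sin(48.4298°) = 15.988166
C = V + |VC|·bis = (-34.3428,-25.8399)
T_A = V + ((C−V)·d_A)·d_A = V + 10.6087·d_A = (-37.3032,-14.2506)
T_B = V + ((C−V)·d_B)·d_B = V + 10.6087·d_B = (-23.1900,-21.5164)
sweep = 180° − θ = 83.1404°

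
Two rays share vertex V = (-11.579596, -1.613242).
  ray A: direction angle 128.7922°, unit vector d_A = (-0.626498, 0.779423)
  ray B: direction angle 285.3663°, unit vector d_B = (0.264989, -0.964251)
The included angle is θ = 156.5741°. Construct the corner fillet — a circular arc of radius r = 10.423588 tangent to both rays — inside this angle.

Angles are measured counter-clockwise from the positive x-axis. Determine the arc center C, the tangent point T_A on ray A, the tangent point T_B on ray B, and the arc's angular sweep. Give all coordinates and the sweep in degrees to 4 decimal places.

bisector direction at 207.0792° = (-0.890378,-0.455222)
center distance |VC| = r/sin(θ/2) = 10.423588/sin(78.2870°) = 10.645255
C = V + |VC|·bis = (-21.0579,-6.4592)
T_A = V + ((C−V)·d_A)·d_A = V + 2.1611·d_A = (-12.9335,0.0712)
T_B = V + ((C−V)·d_B)·d_B = V + 2.1611·d_B = (-11.0069,-3.6971)
sweep = 180° − θ = 23.4259°

center=(-21.0579,-6.4592) T_A=(-12.9335,0.0712) T_B=(-11.0069,-3.6971) sweep=23.4259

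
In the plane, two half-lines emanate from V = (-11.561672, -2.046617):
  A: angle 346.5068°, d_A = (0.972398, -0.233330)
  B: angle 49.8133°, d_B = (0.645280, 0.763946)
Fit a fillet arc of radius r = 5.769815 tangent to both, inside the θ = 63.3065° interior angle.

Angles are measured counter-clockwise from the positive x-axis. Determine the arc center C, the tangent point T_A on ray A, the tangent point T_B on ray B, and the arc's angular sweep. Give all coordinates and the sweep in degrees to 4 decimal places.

bisector direction at 18.1600° = (0.950190,0.311672)
center distance |VC| = r/sin(θ/2) = 5.769815/sin(31.6532°) = 10.994788
C = V + |VC|·bis = (-1.1145,1.3802)
T_A = V + ((C−V)·d_A)·d_A = V + 9.3592·d_A = (-2.4608,-4.2304)
T_B = V + ((C−V)·d_B)·d_B = V + 9.3592·d_B = (-5.5224,5.1033)
sweep = 180° − θ = 116.6935°

center=(-1.1145,1.3802) T_A=(-2.4608,-4.2304) T_B=(-5.5224,5.1033) sweep=116.6935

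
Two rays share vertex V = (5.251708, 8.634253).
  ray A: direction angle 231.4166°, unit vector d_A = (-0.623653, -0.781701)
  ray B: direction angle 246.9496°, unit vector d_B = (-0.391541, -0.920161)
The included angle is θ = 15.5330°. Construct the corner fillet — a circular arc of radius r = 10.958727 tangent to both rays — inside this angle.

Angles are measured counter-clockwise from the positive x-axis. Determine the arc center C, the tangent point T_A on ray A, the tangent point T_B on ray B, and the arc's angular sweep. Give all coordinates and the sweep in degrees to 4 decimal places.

bisector direction at 239.1831° = (-0.512296,-0.858809)
center distance |VC| = r/sin(θ/2) = 10.958727/sin(7.7665°) = 81.093897
C = V + |VC|·bis = (-36.2924,-61.0099)
T_A = V + ((C−V)·d_A)·d_A = V + 80.3500·d_A = (-44.8588,-54.1755)
T_B = V + ((C−V)·d_B)·d_B = V + 80.3500·d_B = (-26.2086,-65.3007)
sweep = 180° − θ = 164.4670°

center=(-36.2924,-61.0099) T_A=(-44.8588,-54.1755) T_B=(-26.2086,-65.3007) sweep=164.4670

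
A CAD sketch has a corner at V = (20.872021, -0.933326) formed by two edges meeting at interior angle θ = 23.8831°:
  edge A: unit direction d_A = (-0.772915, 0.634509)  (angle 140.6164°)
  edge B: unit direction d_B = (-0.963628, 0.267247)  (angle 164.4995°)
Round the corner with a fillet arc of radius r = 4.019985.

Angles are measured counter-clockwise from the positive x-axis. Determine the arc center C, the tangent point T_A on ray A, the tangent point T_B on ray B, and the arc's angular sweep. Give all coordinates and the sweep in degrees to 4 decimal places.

bisector direction at 152.5579° = (-0.887477,0.460851)
center distance |VC| = r/sin(θ/2) = 4.019985/sin(11.9415°) = 19.428314
C = V + |VC|·bis = (3.6298,8.0202)
T_A = V + ((C−V)·d_A)·d_A = V + 19.0079·d_A = (6.1805,11.1273)
T_B = V + ((C−V)·d_B)·d_B = V + 19.0079·d_B = (2.5555,4.1465)
sweep = 180° − θ = 156.1169°

center=(3.6298,8.0202) T_A=(6.1805,11.1273) T_B=(2.5555,4.1465) sweep=156.1169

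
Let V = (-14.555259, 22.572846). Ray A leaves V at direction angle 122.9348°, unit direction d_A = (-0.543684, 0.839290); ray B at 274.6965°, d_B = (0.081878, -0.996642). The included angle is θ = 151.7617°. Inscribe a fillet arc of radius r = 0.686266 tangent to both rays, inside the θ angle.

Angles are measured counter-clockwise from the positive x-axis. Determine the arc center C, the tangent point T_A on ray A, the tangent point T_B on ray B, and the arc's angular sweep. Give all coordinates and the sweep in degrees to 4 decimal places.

center=(-15.2251,22.3446) T_A=(-14.6491,22.7177) T_B=(-14.5411,22.4008) sweep=28.2383

bisector direction at 198.8157° = (-0.946561,-0.322524)
center distance |VC| = r/sin(θ/2) = 0.686266/sin(75.8808°) = 0.707644
C = V + |VC|·bis = (-15.2251,22.3446)
T_A = V + ((C−V)·d_A)·d_A = V + 0.1726·d_A = (-14.6491,22.7177)
T_B = V + ((C−V)·d_B)·d_B = V + 0.1726·d_B = (-14.5411,22.4008)
sweep = 180° − θ = 28.2383°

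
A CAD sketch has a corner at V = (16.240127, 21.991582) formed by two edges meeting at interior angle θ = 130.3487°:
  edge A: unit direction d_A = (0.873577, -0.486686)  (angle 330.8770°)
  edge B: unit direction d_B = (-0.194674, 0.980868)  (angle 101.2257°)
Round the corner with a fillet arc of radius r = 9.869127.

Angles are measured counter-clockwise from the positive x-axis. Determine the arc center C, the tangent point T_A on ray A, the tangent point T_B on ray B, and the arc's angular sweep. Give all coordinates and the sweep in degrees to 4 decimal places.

center=(25.0316,28.3910) T_A=(20.2285,19.7696) T_B=(15.3513,26.4698) sweep=49.6513

bisector direction at 36.0514° = (0.808490,0.588510)
center distance |VC| = r/sin(θ/2) = 9.869127/sin(65.1744°) = 10.873997
C = V + |VC|·bis = (25.0316,28.3910)
T_A = V + ((C−V)·d_A)·d_A = V + 4.5655·d_A = (20.2285,19.7696)
T_B = V + ((C−V)·d_B)·d_B = V + 4.5655·d_B = (15.3513,26.4698)
sweep = 180° − θ = 49.6513°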